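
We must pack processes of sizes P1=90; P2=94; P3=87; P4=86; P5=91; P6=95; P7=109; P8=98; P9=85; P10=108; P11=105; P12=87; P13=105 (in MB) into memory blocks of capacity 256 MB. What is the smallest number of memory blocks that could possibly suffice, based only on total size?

Total size = 90 + 94 + 87 + 86 + 91 + 95 + 109 + 98 + 85 + 108 + 105 + 87 + 105 = 1240 MB.
⌈1240 / 256⌉ = 5.

5 memory blocks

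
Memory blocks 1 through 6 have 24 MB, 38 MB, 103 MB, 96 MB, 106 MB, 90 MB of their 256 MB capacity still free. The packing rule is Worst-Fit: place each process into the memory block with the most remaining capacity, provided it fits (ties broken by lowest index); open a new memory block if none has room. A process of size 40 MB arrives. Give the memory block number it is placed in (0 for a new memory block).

Memory blocks with room: memory block 3 (103 MB), memory block 4 (96 MB), memory block 5 (106 MB), memory block 6 (90 MB).
Most room is memory block 5 with 106 MB free.

5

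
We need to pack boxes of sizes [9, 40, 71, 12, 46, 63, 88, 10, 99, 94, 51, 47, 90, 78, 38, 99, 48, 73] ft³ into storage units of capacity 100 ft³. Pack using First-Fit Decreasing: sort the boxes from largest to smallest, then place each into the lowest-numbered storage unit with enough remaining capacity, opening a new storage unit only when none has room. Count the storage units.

Sorted descending: 99, 99, 94, 90, 88, 78, 73, 71, 63, 51, 48, 47, 46, 40, 38, 12, 10, 9.
storage unit 1: place 99 ft³, 1 ft³ left
storage unit 2: place 99 ft³, 1 ft³ left
storage unit 3: place 94 ft³, 6 ft³ left
storage unit 4: place 90 ft³, 10 ft³ left
storage unit 5: place 88 ft³, 12 ft³ left
storage unit 6: place 78 ft³, 22 ft³ left
storage unit 7: place 73 ft³, 27 ft³ left
storage unit 8: place 71 ft³, 29 ft³ left
storage unit 9: place 63 ft³, 37 ft³ left
storage unit 10: place 51 ft³, 49 ft³ left
storage unit 10: place 48 ft³, 1 ft³ left
storage unit 11: place 47 ft³, 53 ft³ left
storage unit 11: place 46 ft³, 7 ft³ left
storage unit 12: place 40 ft³, 60 ft³ left
storage unit 12: place 38 ft³, 22 ft³ left
storage unit 5: place 12 ft³, 0 ft³ left
storage unit 4: place 10 ft³, 0 ft³ left
storage unit 6: place 9 ft³, 13 ft³ left
Final storage units: [99] [99] [94] [90,10] [88,12] [78,9] [73] [71] [63] [51,48] [47,46] [40,38].

12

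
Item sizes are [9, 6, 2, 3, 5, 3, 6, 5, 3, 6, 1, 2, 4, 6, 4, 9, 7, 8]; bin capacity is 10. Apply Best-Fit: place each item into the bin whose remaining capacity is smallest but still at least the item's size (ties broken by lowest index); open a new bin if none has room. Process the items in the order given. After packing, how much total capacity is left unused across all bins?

11

Put 9 in bin 1; 1 remain.
Put 6 in bin 2; 4 remain.
Put 2 in bin 2; 2 remain.
Put 3 in bin 3; 7 remain.
Put 5 in bin 3; 2 remain.
Put 3 in bin 4; 7 remain.
Put 6 in bin 4; 1 remain.
Put 5 in bin 5; 5 remain.
Put 3 in bin 5; 2 remain.
Put 6 in bin 6; 4 remain.
Put 1 in bin 1; 0 remain.
Put 2 in bin 2; 0 remain.
Put 4 in bin 6; 0 remain.
Put 6 in bin 7; 4 remain.
Put 4 in bin 7; 0 remain.
Put 9 in bin 8; 1 remain.
Put 7 in bin 9; 3 remain.
Put 8 in bin 10; 2 remain.
10 bins × 10 = 100; used 89; unused 11.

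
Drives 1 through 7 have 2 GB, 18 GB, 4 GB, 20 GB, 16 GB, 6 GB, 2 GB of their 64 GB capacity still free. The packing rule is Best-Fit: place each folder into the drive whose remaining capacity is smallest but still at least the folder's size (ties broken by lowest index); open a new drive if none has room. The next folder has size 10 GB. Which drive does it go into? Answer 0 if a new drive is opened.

Drives with room: drive 2 (18 GB), drive 4 (20 GB), drive 5 (16 GB).
Tightest fit is drive 5 with 16 GB free.

5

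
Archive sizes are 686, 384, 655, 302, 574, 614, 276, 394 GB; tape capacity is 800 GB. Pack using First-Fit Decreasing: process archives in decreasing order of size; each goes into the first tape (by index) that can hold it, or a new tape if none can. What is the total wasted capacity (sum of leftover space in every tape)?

Sorted descending: 686, 655, 614, 574, 394, 384, 302, 276.
Put 686 GB in tape 1; 114 GB remain.
Put 655 GB in tape 2; 145 GB remain.
Put 614 GB in tape 3; 186 GB remain.
Put 574 GB in tape 4; 226 GB remain.
Put 394 GB in tape 5; 406 GB remain.
Put 384 GB in tape 5; 22 GB remain.
Put 302 GB in tape 6; 498 GB remain.
Put 276 GB in tape 6; 222 GB remain.
6 tapes × 800 GB = 4800 GB; used 3885 GB; unused 915 GB.

915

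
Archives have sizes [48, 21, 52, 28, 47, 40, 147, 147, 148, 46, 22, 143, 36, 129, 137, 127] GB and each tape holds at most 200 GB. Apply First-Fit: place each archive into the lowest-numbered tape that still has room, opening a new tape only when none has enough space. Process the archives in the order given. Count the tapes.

8

48 GB → tape 1 (remaining 152 GB)
21 GB → tape 1 (remaining 131 GB)
52 GB → tape 1 (remaining 79 GB)
28 GB → tape 1 (remaining 51 GB)
47 GB → tape 1 (remaining 4 GB)
40 GB → tape 2 (remaining 160 GB)
147 GB → tape 2 (remaining 13 GB)
147 GB → tape 3 (remaining 53 GB)
148 GB → tape 4 (remaining 52 GB)
46 GB → tape 3 (remaining 7 GB)
22 GB → tape 4 (remaining 30 GB)
143 GB → tape 5 (remaining 57 GB)
36 GB → tape 5 (remaining 21 GB)
129 GB → tape 6 (remaining 71 GB)
137 GB → tape 7 (remaining 63 GB)
127 GB → tape 8 (remaining 73 GB)
Final tapes: [48,21,52,28,47] [40,147] [147,46] [148,22] [143,36] [129] [137] [127].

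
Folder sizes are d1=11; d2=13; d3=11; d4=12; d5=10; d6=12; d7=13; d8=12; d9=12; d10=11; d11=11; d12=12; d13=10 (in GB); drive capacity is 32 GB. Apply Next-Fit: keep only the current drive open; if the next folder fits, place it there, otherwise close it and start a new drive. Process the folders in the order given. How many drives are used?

7

Put d1 (11 GB) in drive 1; 21 GB remain.
Put d2 (13 GB) in drive 1; 8 GB remain.
Put d3 (11 GB) in drive 2; 21 GB remain.
Put d4 (12 GB) in drive 2; 9 GB remain.
Put d5 (10 GB) in drive 3; 22 GB remain.
Put d6 (12 GB) in drive 3; 10 GB remain.
Put d7 (13 GB) in drive 4; 19 GB remain.
Put d8 (12 GB) in drive 4; 7 GB remain.
Put d9 (12 GB) in drive 5; 20 GB remain.
Put d10 (11 GB) in drive 5; 9 GB remain.
Put d11 (11 GB) in drive 6; 21 GB remain.
Put d12 (12 GB) in drive 6; 9 GB remain.
Put d13 (10 GB) in drive 7; 22 GB remain.
Final drives: [11,13] [11,12] [10,12] [13,12] [12,11] [11,12] [10].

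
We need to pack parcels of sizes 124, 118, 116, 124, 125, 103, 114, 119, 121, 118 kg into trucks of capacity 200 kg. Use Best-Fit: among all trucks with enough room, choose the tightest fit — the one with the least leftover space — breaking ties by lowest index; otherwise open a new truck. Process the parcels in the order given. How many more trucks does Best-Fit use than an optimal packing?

Best-Fit: [124] [118] [116] [124] [125] [103] [114] [119] [121] [118] → 10 trucks.
10 parcels exceed 100 kg (half the capacity), and no two of those can share a truck, so at least 10 trucks are needed.
So 10 is already optimal.

0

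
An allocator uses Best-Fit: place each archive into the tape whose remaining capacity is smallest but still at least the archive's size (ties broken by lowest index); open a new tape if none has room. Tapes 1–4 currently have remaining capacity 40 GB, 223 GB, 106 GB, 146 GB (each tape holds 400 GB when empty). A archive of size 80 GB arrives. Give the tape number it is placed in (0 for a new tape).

Tapes with room: tape 2 (223 GB), tape 3 (106 GB), tape 4 (146 GB).
Tightest fit is tape 3 with 106 GB free.

3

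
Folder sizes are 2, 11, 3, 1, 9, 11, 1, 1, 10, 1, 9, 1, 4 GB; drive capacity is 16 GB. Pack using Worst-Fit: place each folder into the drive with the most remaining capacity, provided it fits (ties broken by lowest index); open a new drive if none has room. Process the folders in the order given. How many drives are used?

5 drives

drive 1: place 2 GB, 14 GB left
drive 1: place 11 GB, 3 GB left
drive 1: place 3 GB, 0 GB left
drive 2: place 1 GB, 15 GB left
drive 2: place 9 GB, 6 GB left
drive 3: place 11 GB, 5 GB left
drive 2: place 1 GB, 5 GB left
drive 2: place 1 GB, 4 GB left
drive 4: place 10 GB, 6 GB left
drive 4: place 1 GB, 5 GB left
drive 5: place 9 GB, 7 GB left
drive 5: place 1 GB, 6 GB left
drive 5: place 4 GB, 2 GB left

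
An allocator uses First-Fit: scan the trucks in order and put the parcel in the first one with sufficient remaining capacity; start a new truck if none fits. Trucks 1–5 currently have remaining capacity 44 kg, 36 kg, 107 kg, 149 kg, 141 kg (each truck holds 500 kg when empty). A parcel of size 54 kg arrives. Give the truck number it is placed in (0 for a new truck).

3

Trucks with room: truck 3 (107 kg), truck 4 (149 kg), truck 5 (141 kg).
The first with room is truck 3.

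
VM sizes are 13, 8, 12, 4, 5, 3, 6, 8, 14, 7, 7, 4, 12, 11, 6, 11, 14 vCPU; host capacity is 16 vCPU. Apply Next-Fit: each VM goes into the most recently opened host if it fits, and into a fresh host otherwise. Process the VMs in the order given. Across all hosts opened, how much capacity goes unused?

Put 13 vCPU in host 1; 3 vCPU remain.
Put 8 vCPU in host 2; 8 vCPU remain.
Put 12 vCPU in host 3; 4 vCPU remain.
Put 4 vCPU in host 3; 0 vCPU remain.
Put 5 vCPU in host 4; 11 vCPU remain.
Put 3 vCPU in host 4; 8 vCPU remain.
Put 6 vCPU in host 4; 2 vCPU remain.
Put 8 vCPU in host 5; 8 vCPU remain.
Put 14 vCPU in host 6; 2 vCPU remain.
Put 7 vCPU in host 7; 9 vCPU remain.
Put 7 vCPU in host 7; 2 vCPU remain.
Put 4 vCPU in host 8; 12 vCPU remain.
Put 12 vCPU in host 8; 0 vCPU remain.
Put 11 vCPU in host 9; 5 vCPU remain.
Put 6 vCPU in host 10; 10 vCPU remain.
Put 11 vCPU in host 11; 5 vCPU remain.
Put 14 vCPU in host 12; 2 vCPU remain.
12 hosts × 16 vCPU = 192 vCPU; used 145 vCPU; unused 47 vCPU.

47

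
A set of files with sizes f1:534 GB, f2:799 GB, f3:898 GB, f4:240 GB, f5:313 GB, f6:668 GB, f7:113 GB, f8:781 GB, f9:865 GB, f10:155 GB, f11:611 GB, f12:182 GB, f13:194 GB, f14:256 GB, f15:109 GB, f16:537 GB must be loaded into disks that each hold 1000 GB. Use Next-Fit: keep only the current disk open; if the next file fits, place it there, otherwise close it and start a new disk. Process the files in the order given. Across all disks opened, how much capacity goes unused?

disk 1: place f1 (534 GB), 466 GB left
disk 2: place f2 (799 GB), 201 GB left
disk 3: place f3 (898 GB), 102 GB left
disk 4: place f4 (240 GB), 760 GB left
disk 4: place f5 (313 GB), 447 GB left
disk 5: place f6 (668 GB), 332 GB left
disk 5: place f7 (113 GB), 219 GB left
disk 6: place f8 (781 GB), 219 GB left
disk 7: place f9 (865 GB), 135 GB left
disk 8: place f10 (155 GB), 845 GB left
disk 8: place f11 (611 GB), 234 GB left
disk 8: place f12 (182 GB), 52 GB left
disk 9: place f13 (194 GB), 806 GB left
disk 9: place f14 (256 GB), 550 GB left
disk 9: place f15 (109 GB), 441 GB left
disk 10: place f16 (537 GB), 463 GB left
10 disks × 1000 GB = 10000 GB; used 7255 GB; unused 2745 GB.

2745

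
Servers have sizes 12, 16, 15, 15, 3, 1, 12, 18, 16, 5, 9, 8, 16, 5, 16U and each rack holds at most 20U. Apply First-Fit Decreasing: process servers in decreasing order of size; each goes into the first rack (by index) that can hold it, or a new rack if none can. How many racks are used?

10

Sorted descending: 18, 16, 16, 16, 16, 15, 15, 12, 12, 9, 8, 5, 5, 3, 1.
rack 1: place 18U, 2U left
rack 2: place 16U, 4U left
rack 3: place 16U, 4U left
rack 4: place 16U, 4U left
rack 5: place 16U, 4U left
rack 6: place 15U, 5U left
rack 7: place 15U, 5U left
rack 8: place 12U, 8U left
rack 9: place 12U, 8U left
rack 10: place 9U, 11U left
rack 8: place 8U, 0U left
rack 6: place 5U, 0U left
rack 7: place 5U, 0U left
rack 2: place 3U, 1U left
rack 1: place 1U, 1U left
Final racks: [18,1] [16,3] [16] [16] [16] [15,5] [15,5] [12,8] [12] [9].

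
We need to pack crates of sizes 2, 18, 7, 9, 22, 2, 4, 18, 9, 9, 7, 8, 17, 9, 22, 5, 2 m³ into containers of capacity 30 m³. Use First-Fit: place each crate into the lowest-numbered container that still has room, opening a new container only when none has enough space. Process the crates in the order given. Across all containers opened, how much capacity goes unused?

2 m³ → container 1 (remaining 28 m³)
18 m³ → container 1 (remaining 10 m³)
7 m³ → container 1 (remaining 3 m³)
9 m³ → container 2 (remaining 21 m³)
22 m³ → container 3 (remaining 8 m³)
2 m³ → container 1 (remaining 1 m³)
4 m³ → container 2 (remaining 17 m³)
18 m³ → container 4 (remaining 12 m³)
9 m³ → container 2 (remaining 8 m³)
9 m³ → container 4 (remaining 3 m³)
7 m³ → container 2 (remaining 1 m³)
8 m³ → container 3 (remaining 0 m³)
17 m³ → container 5 (remaining 13 m³)
9 m³ → container 5 (remaining 4 m³)
22 m³ → container 6 (remaining 8 m³)
5 m³ → container 6 (remaining 3 m³)
2 m³ → container 4 (remaining 1 m³)
6 containers × 30 m³ = 180 m³; used 170 m³; unused 10 m³.

10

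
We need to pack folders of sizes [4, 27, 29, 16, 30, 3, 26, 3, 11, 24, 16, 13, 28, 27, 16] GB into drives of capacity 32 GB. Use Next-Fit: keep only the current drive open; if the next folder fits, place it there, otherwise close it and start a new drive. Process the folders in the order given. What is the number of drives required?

drive 1: place 4 GB, 28 GB left
drive 1: place 27 GB, 1 GB left
drive 2: place 29 GB, 3 GB left
drive 3: place 16 GB, 16 GB left
drive 4: place 30 GB, 2 GB left
drive 5: place 3 GB, 29 GB left
drive 5: place 26 GB, 3 GB left
drive 5: place 3 GB, 0 GB left
drive 6: place 11 GB, 21 GB left
drive 7: place 24 GB, 8 GB left
drive 8: place 16 GB, 16 GB left
drive 8: place 13 GB, 3 GB left
drive 9: place 28 GB, 4 GB left
drive 10: place 27 GB, 5 GB left
drive 11: place 16 GB, 16 GB left
Final drives: [4,27] [29] [16] [30] [3,26,3] [11] [24] [16,13] [28] [27] [16].

11 drives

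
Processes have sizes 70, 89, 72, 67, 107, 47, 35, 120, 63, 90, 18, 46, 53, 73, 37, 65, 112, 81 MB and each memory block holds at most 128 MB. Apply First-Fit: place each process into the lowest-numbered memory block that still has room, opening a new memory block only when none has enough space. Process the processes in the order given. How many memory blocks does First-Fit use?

12

memory block 1: place 70 MB, 58 MB left
memory block 2: place 89 MB, 39 MB left
memory block 3: place 72 MB, 56 MB left
memory block 4: place 67 MB, 61 MB left
memory block 5: place 107 MB, 21 MB left
memory block 1: place 47 MB, 11 MB left
memory block 2: place 35 MB, 4 MB left
memory block 6: place 120 MB, 8 MB left
memory block 7: place 63 MB, 65 MB left
memory block 8: place 90 MB, 38 MB left
memory block 3: place 18 MB, 38 MB left
memory block 4: place 46 MB, 15 MB left
memory block 7: place 53 MB, 12 MB left
memory block 9: place 73 MB, 55 MB left
memory block 3: place 37 MB, 1 MB left
memory block 10: place 65 MB, 63 MB left
memory block 11: place 112 MB, 16 MB left
memory block 12: place 81 MB, 47 MB left
Final memory blocks: [70,47] [89,35] [72,18,37] [67,46] [107] [120] [63,53] [90] [73] [65] [112] [81].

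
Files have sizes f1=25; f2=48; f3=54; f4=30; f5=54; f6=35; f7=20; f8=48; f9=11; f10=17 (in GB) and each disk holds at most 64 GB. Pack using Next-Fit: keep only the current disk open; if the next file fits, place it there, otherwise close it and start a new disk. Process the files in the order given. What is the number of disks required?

8

f1 (25 GB) → disk 1 (remaining 39 GB)
f2 (48 GB) → disk 2 (remaining 16 GB)
f3 (54 GB) → disk 3 (remaining 10 GB)
f4 (30 GB) → disk 4 (remaining 34 GB)
f5 (54 GB) → disk 5 (remaining 10 GB)
f6 (35 GB) → disk 6 (remaining 29 GB)
f7 (20 GB) → disk 6 (remaining 9 GB)
f8 (48 GB) → disk 7 (remaining 16 GB)
f9 (11 GB) → disk 7 (remaining 5 GB)
f10 (17 GB) → disk 8 (remaining 47 GB)
Final disks: [25] [48] [54] [30] [54] [35,20] [48,11] [17].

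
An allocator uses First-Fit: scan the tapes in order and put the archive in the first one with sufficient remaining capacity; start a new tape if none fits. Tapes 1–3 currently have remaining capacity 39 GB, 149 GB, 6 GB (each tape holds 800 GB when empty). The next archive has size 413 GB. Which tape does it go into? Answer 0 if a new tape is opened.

No tape has ≥ 413 GB free, so a new tape is opened.

0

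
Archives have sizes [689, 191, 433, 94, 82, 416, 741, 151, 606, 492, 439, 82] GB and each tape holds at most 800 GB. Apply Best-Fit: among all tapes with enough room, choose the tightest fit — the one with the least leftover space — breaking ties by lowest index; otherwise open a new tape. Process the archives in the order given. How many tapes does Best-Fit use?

Put 689 GB in tape 1; 111 GB remain.
Put 191 GB in tape 2; 609 GB remain.
Put 433 GB in tape 2; 176 GB remain.
Put 94 GB in tape 1; 17 GB remain.
Put 82 GB in tape 2; 94 GB remain.
Put 416 GB in tape 3; 384 GB remain.
Put 741 GB in tape 4; 59 GB remain.
Put 151 GB in tape 3; 233 GB remain.
Put 606 GB in tape 5; 194 GB remain.
Put 492 GB in tape 6; 308 GB remain.
Put 439 GB in tape 7; 361 GB remain.
Put 82 GB in tape 2; 12 GB remain.
Final tapes: [689,94] [191,433,82,82] [416,151] [741] [606] [492] [439].

7 tapes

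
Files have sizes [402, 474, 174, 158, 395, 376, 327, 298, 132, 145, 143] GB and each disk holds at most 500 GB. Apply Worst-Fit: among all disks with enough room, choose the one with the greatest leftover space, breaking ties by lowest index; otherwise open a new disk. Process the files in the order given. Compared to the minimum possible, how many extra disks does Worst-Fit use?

0

Worst-Fit: [402] [474] [174,158,143] [395] [376] [327,145] [298,132] → 7 disks.
Total size 3024 GB; any packing needs at least ⌈3024/500⌉ = 7 disks.
So 7 is already optimal.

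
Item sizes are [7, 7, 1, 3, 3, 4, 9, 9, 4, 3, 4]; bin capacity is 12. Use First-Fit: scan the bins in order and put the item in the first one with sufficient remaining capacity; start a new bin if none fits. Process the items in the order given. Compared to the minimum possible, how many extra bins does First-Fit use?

First-Fit: [7,1,3] [7,3] [4,4,3] [9] [9] [4] → 6 bins.
Total size 54; any packing needs at least ⌈54/12⌉ = 5 bins.
An optimal packing achieves that bound: [9,3] [9,3] [7,4,1] [7,4] [4,3] → 5 bins.
Excess: 6 − 5 = 1.

1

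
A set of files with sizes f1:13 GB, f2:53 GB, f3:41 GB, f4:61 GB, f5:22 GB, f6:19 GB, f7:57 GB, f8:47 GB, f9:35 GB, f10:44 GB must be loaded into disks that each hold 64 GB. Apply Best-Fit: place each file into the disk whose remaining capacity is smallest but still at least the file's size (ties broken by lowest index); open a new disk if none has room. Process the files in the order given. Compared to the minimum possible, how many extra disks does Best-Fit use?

Best-Fit: [13,41] [53] [61] [22,19] [57] [47] [35] [44] → 8 disks.
Total size 392 GB; any packing needs at least ⌈392/64⌉ = 7 disks.
An optimal packing achieves that bound: [61] [57] [53] [47,13] [44,19] [41,22] [35] → 7 disks.
Excess: 8 − 7 = 1.

1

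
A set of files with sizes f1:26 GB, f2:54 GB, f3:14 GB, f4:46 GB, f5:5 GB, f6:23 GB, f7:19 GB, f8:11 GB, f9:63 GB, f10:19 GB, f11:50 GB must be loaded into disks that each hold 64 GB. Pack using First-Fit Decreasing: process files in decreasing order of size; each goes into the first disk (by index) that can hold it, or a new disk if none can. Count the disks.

Sorted descending: 63, 54, 50, 46, 26, 23, 19, 19, 14, 11, 5.
Put 63 GB in disk 1; 1 GB remain.
Put 54 GB in disk 2; 10 GB remain.
Put 50 GB in disk 3; 14 GB remain.
Put 46 GB in disk 4; 18 GB remain.
Put 26 GB in disk 5; 38 GB remain.
Put 23 GB in disk 5; 15 GB remain.
Put 19 GB in disk 6; 45 GB remain.
Put 19 GB in disk 6; 26 GB remain.
Put 14 GB in disk 3; 0 GB remain.
Put 11 GB in disk 4; 7 GB remain.
Put 5 GB in disk 2; 5 GB remain.
Final disks: [63] [54,5] [50,14] [46,11] [26,23] [19,19].

6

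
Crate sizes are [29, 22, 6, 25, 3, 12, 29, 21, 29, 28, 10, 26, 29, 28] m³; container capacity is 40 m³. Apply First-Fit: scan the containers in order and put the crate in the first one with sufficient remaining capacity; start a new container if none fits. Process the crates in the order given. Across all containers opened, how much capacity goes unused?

29 m³ → container 1 (remaining 11 m³)
22 m³ → container 2 (remaining 18 m³)
6 m³ → container 1 (remaining 5 m³)
25 m³ → container 3 (remaining 15 m³)
3 m³ → container 1 (remaining 2 m³)
12 m³ → container 2 (remaining 6 m³)
29 m³ → container 4 (remaining 11 m³)
21 m³ → container 5 (remaining 19 m³)
29 m³ → container 6 (remaining 11 m³)
28 m³ → container 7 (remaining 12 m³)
10 m³ → container 3 (remaining 5 m³)
26 m³ → container 8 (remaining 14 m³)
29 m³ → container 9 (remaining 11 m³)
28 m³ → container 10 (remaining 12 m³)
10 containers × 40 m³ = 400 m³; used 297 m³; unused 103 m³.

103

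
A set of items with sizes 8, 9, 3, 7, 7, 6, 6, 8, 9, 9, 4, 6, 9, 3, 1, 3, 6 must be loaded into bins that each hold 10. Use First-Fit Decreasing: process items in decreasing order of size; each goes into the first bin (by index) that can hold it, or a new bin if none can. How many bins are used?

12

Sorted descending: 9, 9, 9, 9, 8, 8, 7, 7, 6, 6, 6, 6, 4, 3, 3, 3, 1.
9 → bin 1 (remaining 1)
9 → bin 2 (remaining 1)
9 → bin 3 (remaining 1)
9 → bin 4 (remaining 1)
8 → bin 5 (remaining 2)
8 → bin 6 (remaining 2)
7 → bin 7 (remaining 3)
7 → bin 8 (remaining 3)
6 → bin 9 (remaining 4)
6 → bin 10 (remaining 4)
6 → bin 11 (remaining 4)
6 → bin 12 (remaining 4)
4 → bin 9 (remaining 0)
3 → bin 7 (remaining 0)
3 → bin 8 (remaining 0)
3 → bin 10 (remaining 1)
1 → bin 1 (remaining 0)
Final bins: [9,1] [9] [9] [9] [8] [8] [7,3] [7,3] [6,4] [6,3] [6] [6].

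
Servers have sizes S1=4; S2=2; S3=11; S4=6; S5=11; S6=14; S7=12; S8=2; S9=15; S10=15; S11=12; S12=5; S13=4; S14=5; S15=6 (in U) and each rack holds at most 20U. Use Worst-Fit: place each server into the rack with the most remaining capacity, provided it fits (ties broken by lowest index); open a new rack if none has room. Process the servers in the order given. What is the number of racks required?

rack 1: place S1 (4U), 16U left
rack 1: place S2 (2U), 14U left
rack 1: place S3 (11U), 3U left
rack 2: place S4 (6U), 14U left
rack 2: place S5 (11U), 3U left
rack 3: place S6 (14U), 6U left
rack 4: place S7 (12U), 8U left
rack 4: place S8 (2U), 6U left
rack 5: place S9 (15U), 5U left
rack 6: place S10 (15U), 5U left
rack 7: place S11 (12U), 8U left
rack 7: place S12 (5U), 3U left
rack 3: place S13 (4U), 2U left
rack 4: place S14 (5U), 1U left
rack 8: place S15 (6U), 14U left
Final racks: [4,2,11] [6,11] [14,4] [12,2,5] [15] [15] [12,5] [6].

8 racks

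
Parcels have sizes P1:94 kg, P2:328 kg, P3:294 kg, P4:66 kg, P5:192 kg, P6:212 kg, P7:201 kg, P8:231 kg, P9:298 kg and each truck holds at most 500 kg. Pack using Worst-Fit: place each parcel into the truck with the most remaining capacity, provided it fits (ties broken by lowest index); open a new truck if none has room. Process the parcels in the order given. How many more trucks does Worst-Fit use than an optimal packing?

Worst-Fit: [94,328] [294,66] [192,212] [201,231] [298] → 5 trucks.
Total size 1916 kg; any packing needs at least ⌈1916/500⌉ = 4 trucks.
An optimal packing achieves that bound: [328,94,66] [298,201] [294,192] [231,212] → 4 trucks.
Excess: 5 − 4 = 1.

1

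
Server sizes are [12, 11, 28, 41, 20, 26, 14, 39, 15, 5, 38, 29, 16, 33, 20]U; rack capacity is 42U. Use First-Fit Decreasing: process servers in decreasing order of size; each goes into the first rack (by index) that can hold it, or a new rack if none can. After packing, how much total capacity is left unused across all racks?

31

Sorted descending: 41, 39, 38, 33, 29, 28, 26, 20, 20, 16, 15, 14, 12, 11, 5.
41U → rack 1 (remaining 1U)
39U → rack 2 (remaining 3U)
38U → rack 3 (remaining 4U)
33U → rack 4 (remaining 9U)
29U → rack 5 (remaining 13U)
28U → rack 6 (remaining 14U)
26U → rack 7 (remaining 16U)
20U → rack 8 (remaining 22U)
20U → rack 8 (remaining 2U)
16U → rack 7 (remaining 0U)
15U → rack 9 (remaining 27U)
14U → rack 6 (remaining 0U)
12U → rack 5 (remaining 1U)
11U → rack 9 (remaining 16U)
5U → rack 4 (remaining 4U)
9 racks × 42U = 378U; used 347U; unused 31U.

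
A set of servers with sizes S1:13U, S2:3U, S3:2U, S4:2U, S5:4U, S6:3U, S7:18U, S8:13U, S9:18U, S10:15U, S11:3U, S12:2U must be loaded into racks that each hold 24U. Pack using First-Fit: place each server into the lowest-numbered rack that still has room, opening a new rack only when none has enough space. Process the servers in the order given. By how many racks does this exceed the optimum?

0

First-Fit: [13,3,2,2,4] [3,18,3] [13,2] [18] [15] → 5 racks.
5 servers exceed 12U (half the capacity), and no two of those can share a rack, so at least 5 racks are needed.
So 5 is already optimal.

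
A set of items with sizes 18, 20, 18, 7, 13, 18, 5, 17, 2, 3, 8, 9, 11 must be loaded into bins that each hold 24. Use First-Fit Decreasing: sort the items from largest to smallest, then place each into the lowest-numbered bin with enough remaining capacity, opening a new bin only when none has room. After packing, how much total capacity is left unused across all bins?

Sorted descending: 20, 18, 18, 18, 17, 13, 11, 9, 8, 7, 5, 3, 2.
20 → bin 1 (remaining 4)
18 → bin 2 (remaining 6)
18 → bin 3 (remaining 6)
18 → bin 4 (remaining 6)
17 → bin 5 (remaining 7)
13 → bin 6 (remaining 11)
11 → bin 6 (remaining 0)
9 → bin 7 (remaining 15)
8 → bin 7 (remaining 7)
7 → bin 5 (remaining 0)
5 → bin 2 (remaining 1)
3 → bin 1 (remaining 1)
2 → bin 3 (remaining 4)
7 bins × 24 = 168; used 149; unused 19.

19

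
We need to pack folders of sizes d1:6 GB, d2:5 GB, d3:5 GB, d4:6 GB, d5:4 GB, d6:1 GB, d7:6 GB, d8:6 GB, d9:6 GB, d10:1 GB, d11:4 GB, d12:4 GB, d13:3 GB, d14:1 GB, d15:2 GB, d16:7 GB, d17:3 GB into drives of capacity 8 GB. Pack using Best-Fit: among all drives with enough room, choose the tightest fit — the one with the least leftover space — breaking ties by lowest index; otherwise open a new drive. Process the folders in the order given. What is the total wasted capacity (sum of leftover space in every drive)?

drive 1: place d1 (6 GB), 2 GB left
drive 2: place d2 (5 GB), 3 GB left
drive 3: place d3 (5 GB), 3 GB left
drive 4: place d4 (6 GB), 2 GB left
drive 5: place d5 (4 GB), 4 GB left
drive 1: place d6 (1 GB), 1 GB left
drive 6: place d7 (6 GB), 2 GB left
drive 7: place d8 (6 GB), 2 GB left
drive 8: place d9 (6 GB), 2 GB left
drive 1: place d10 (1 GB), 0 GB left
drive 5: place d11 (4 GB), 0 GB left
drive 9: place d12 (4 GB), 4 GB left
drive 2: place d13 (3 GB), 0 GB left
drive 4: place d14 (1 GB), 1 GB left
drive 6: place d15 (2 GB), 0 GB left
drive 10: place d16 (7 GB), 1 GB left
drive 3: place d17 (3 GB), 0 GB left
10 drives × 8 GB = 80 GB; used 70 GB; unused 10 GB.

10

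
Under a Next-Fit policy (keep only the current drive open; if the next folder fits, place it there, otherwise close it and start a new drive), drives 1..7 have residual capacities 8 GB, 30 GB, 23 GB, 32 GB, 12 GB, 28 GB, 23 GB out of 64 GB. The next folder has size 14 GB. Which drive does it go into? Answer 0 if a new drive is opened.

7

Next-Fit only looks at drive 7, which has 23 GB free.
14 GB fits there.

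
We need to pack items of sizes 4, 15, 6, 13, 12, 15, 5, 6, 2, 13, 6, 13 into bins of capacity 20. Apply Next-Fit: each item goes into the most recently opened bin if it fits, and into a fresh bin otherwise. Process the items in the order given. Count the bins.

7 bins

Put 4 in bin 1; 16 remain.
Put 15 in bin 1; 1 remain.
Put 6 in bin 2; 14 remain.
Put 13 in bin 2; 1 remain.
Put 12 in bin 3; 8 remain.
Put 15 in bin 4; 5 remain.
Put 5 in bin 4; 0 remain.
Put 6 in bin 5; 14 remain.
Put 2 in bin 5; 12 remain.
Put 13 in bin 6; 7 remain.
Put 6 in bin 6; 1 remain.
Put 13 in bin 7; 7 remain.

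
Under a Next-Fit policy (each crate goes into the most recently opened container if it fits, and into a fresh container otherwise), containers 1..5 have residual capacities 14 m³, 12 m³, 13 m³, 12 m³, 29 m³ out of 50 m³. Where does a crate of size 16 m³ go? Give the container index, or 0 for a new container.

5

Next-Fit only looks at container 5, which has 29 m³ free.
16 m³ fits there.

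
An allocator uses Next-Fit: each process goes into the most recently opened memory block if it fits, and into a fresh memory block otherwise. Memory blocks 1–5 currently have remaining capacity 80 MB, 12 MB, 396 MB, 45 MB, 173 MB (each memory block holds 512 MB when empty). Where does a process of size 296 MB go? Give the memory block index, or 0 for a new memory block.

Next-Fit only looks at memory block 5, which has 173 MB free.
296 MB does not fit, so a new memory block is opened.

0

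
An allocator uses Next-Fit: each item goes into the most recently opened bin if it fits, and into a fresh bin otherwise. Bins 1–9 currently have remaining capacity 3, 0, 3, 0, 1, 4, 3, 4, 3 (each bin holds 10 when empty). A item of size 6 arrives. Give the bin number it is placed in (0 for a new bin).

0

Next-Fit only looks at bin 9, which has 3 free.
6 does not fit, so a new bin is opened.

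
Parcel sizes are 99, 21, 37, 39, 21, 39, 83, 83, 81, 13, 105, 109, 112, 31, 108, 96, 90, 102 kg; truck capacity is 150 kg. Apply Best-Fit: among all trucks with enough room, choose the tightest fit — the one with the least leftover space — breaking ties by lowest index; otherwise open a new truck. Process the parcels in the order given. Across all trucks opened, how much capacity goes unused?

Put 99 kg in truck 1; 51 kg remain.
Put 21 kg in truck 1; 30 kg remain.
Put 37 kg in truck 2; 113 kg remain.
Put 39 kg in truck 2; 74 kg remain.
Put 21 kg in truck 1; 9 kg remain.
Put 39 kg in truck 2; 35 kg remain.
Put 83 kg in truck 3; 67 kg remain.
Put 83 kg in truck 4; 67 kg remain.
Put 81 kg in truck 5; 69 kg remain.
Put 13 kg in truck 2; 22 kg remain.
Put 105 kg in truck 6; 45 kg remain.
Put 109 kg in truck 7; 41 kg remain.
Put 112 kg in truck 8; 38 kg remain.
Put 31 kg in truck 8; 7 kg remain.
Put 108 kg in truck 9; 42 kg remain.
Put 96 kg in truck 10; 54 kg remain.
Put 90 kg in truck 11; 60 kg remain.
Put 102 kg in truck 12; 48 kg remain.
12 trucks × 150 kg = 1800 kg; used 1269 kg; unused 531 kg.

531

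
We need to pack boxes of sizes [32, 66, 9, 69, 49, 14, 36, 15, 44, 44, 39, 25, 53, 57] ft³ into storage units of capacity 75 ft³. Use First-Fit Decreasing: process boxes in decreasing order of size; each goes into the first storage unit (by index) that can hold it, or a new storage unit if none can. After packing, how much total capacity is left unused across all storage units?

123

Sorted descending: 69, 66, 57, 53, 49, 44, 44, 39, 36, 32, 25, 15, 14, 9.
Put 69 ft³ in storage unit 1; 6 ft³ remain.
Put 66 ft³ in storage unit 2; 9 ft³ remain.
Put 57 ft³ in storage unit 3; 18 ft³ remain.
Put 53 ft³ in storage unit 4; 22 ft³ remain.
Put 49 ft³ in storage unit 5; 26 ft³ remain.
Put 44 ft³ in storage unit 6; 31 ft³ remain.
Put 44 ft³ in storage unit 7; 31 ft³ remain.
Put 39 ft³ in storage unit 8; 36 ft³ remain.
Put 36 ft³ in storage unit 8; 0 ft³ remain.
Put 32 ft³ in storage unit 9; 43 ft³ remain.
Put 25 ft³ in storage unit 5; 1 ft³ remain.
Put 15 ft³ in storage unit 3; 3 ft³ remain.
Put 14 ft³ in storage unit 4; 8 ft³ remain.
Put 9 ft³ in storage unit 2; 0 ft³ remain.
9 storage units × 75 ft³ = 675 ft³; used 552 ft³; unused 123 ft³.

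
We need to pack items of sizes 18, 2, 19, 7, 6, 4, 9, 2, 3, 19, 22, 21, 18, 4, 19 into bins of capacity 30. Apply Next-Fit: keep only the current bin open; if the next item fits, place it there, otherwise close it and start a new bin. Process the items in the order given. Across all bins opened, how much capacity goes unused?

67

18 → bin 1 (remaining 12)
2 → bin 1 (remaining 10)
19 → bin 2 (remaining 11)
7 → bin 2 (remaining 4)
6 → bin 3 (remaining 24)
4 → bin 3 (remaining 20)
9 → bin 3 (remaining 11)
2 → bin 3 (remaining 9)
3 → bin 3 (remaining 6)
19 → bin 4 (remaining 11)
22 → bin 5 (remaining 8)
21 → bin 6 (remaining 9)
18 → bin 7 (remaining 12)
4 → bin 7 (remaining 8)
19 → bin 8 (remaining 11)
8 bins × 30 = 240; used 173; unused 67.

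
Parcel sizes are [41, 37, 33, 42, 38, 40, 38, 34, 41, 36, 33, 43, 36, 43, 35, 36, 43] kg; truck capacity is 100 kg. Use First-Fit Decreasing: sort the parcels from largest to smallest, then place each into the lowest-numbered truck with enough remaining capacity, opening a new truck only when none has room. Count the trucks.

8

Sorted descending: 43, 43, 43, 42, 41, 41, 40, 38, 38, 37, 36, 36, 36, 35, 34, 33, 33.
truck 1: place 43 kg, 57 kg left
truck 1: place 43 kg, 14 kg left
truck 2: place 43 kg, 57 kg left
truck 2: place 42 kg, 15 kg left
truck 3: place 41 kg, 59 kg left
truck 3: place 41 kg, 18 kg left
truck 4: place 40 kg, 60 kg left
truck 4: place 38 kg, 22 kg left
truck 5: place 38 kg, 62 kg left
truck 5: place 37 kg, 25 kg left
truck 6: place 36 kg, 64 kg left
truck 6: place 36 kg, 28 kg left
truck 7: place 36 kg, 64 kg left
truck 7: place 35 kg, 29 kg left
truck 8: place 34 kg, 66 kg left
truck 8: place 33 kg, 33 kg left
truck 8: place 33 kg, 0 kg left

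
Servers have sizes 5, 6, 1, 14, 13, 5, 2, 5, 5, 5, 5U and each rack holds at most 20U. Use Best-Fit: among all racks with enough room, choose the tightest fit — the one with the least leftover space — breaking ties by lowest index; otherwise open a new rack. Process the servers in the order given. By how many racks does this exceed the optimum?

Best-Fit: [5,6,1,5] [14,5] [13,2,5] [5,5] → 4 racks.
Total size 66U; any packing needs at least ⌈66/20⌉ = 4 racks.
So 4 is already optimal.

0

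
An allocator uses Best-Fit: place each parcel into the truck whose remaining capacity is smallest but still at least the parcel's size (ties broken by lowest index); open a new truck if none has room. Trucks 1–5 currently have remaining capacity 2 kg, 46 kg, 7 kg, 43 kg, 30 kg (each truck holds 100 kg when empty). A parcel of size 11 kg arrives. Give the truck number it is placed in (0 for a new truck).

Trucks with room: truck 2 (46 kg), truck 4 (43 kg), truck 5 (30 kg).
Tightest fit is truck 5 with 30 kg free.

5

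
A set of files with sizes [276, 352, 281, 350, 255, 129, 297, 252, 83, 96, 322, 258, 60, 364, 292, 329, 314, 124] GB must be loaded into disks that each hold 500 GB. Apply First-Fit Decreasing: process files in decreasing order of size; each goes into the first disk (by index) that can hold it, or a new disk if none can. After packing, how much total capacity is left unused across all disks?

Sorted descending: 364, 352, 350, 329, 322, 314, 297, 292, 281, 276, 258, 255, 252, 129, 124, 96, 83, 60.
disk 1: place 364 GB, 136 GB left
disk 2: place 352 GB, 148 GB left
disk 3: place 350 GB, 150 GB left
disk 4: place 329 GB, 171 GB left
disk 5: place 322 GB, 178 GB left
disk 6: place 314 GB, 186 GB left
disk 7: place 297 GB, 203 GB left
disk 8: place 292 GB, 208 GB left
disk 9: place 281 GB, 219 GB left
disk 10: place 276 GB, 224 GB left
disk 11: place 258 GB, 242 GB left
disk 12: place 255 GB, 245 GB left
disk 13: place 252 GB, 248 GB left
disk 1: place 129 GB, 7 GB left
disk 2: place 124 GB, 24 GB left
disk 3: place 96 GB, 54 GB left
disk 4: place 83 GB, 88 GB left
disk 4: place 60 GB, 28 GB left
13 disks × 500 GB = 6500 GB; used 4434 GB; unused 2066 GB.

2066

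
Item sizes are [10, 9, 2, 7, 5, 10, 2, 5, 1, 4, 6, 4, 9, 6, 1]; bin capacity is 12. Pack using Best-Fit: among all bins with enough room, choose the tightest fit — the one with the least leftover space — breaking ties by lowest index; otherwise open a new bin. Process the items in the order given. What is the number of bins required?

8

10 → bin 1 (remaining 2)
9 → bin 2 (remaining 3)
2 → bin 1 (remaining 0)
7 → bin 3 (remaining 5)
5 → bin 3 (remaining 0)
10 → bin 4 (remaining 2)
2 → bin 4 (remaining 0)
5 → bin 5 (remaining 7)
1 → bin 2 (remaining 2)
4 → bin 5 (remaining 3)
6 → bin 6 (remaining 6)
4 → bin 6 (remaining 2)
9 → bin 7 (remaining 3)
6 → bin 8 (remaining 6)
1 → bin 2 (remaining 1)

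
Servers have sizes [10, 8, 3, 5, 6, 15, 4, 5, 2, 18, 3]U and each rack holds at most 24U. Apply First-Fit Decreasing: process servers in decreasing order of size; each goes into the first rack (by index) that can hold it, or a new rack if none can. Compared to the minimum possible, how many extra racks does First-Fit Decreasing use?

First-Fit Decreasing: [18,6] [15,8] [10,5,5,4] [3,3,2] → 4 racks.
Total size 79U; any packing needs at least ⌈79/24⌉ = 4 racks.
So 4 is already optimal.

0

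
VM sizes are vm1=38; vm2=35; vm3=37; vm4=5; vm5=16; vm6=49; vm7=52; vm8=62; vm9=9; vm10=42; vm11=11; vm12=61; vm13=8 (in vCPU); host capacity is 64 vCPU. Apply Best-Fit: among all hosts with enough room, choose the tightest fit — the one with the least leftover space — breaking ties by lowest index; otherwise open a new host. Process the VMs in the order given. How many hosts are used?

8

host 1: place vm1 (38 vCPU), 26 vCPU left
host 2: place vm2 (35 vCPU), 29 vCPU left
host 3: place vm3 (37 vCPU), 27 vCPU left
host 1: place vm4 (5 vCPU), 21 vCPU left
host 1: place vm5 (16 vCPU), 5 vCPU left
host 4: place vm6 (49 vCPU), 15 vCPU left
host 5: place vm7 (52 vCPU), 12 vCPU left
host 6: place vm8 (62 vCPU), 2 vCPU left
host 5: place vm9 (9 vCPU), 3 vCPU left
host 7: place vm10 (42 vCPU), 22 vCPU left
host 4: place vm11 (11 vCPU), 4 vCPU left
host 8: place vm12 (61 vCPU), 3 vCPU left
host 7: place vm13 (8 vCPU), 14 vCPU left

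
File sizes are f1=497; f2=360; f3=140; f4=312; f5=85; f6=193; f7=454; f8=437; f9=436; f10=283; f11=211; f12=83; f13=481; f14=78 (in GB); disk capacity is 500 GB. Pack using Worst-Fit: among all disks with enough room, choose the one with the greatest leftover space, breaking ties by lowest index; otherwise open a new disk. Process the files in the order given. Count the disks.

9 disks

disk 1: place f1 (497 GB), 3 GB left
disk 2: place f2 (360 GB), 140 GB left
disk 2: place f3 (140 GB), 0 GB left
disk 3: place f4 (312 GB), 188 GB left
disk 3: place f5 (85 GB), 103 GB left
disk 4: place f6 (193 GB), 307 GB left
disk 5: place f7 (454 GB), 46 GB left
disk 6: place f8 (437 GB), 63 GB left
disk 7: place f9 (436 GB), 64 GB left
disk 4: place f10 (283 GB), 24 GB left
disk 8: place f11 (211 GB), 289 GB left
disk 8: place f12 (83 GB), 206 GB left
disk 9: place f13 (481 GB), 19 GB left
disk 8: place f14 (78 GB), 128 GB left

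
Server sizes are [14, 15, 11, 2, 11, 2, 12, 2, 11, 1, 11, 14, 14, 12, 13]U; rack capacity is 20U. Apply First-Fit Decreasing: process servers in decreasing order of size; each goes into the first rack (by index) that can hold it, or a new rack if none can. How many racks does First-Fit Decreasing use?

11

Sorted descending: 15, 14, 14, 14, 13, 12, 12, 11, 11, 11, 11, 2, 2, 2, 1.
rack 1: place 15U, 5U left
rack 2: place 14U, 6U left
rack 3: place 14U, 6U left
rack 4: place 14U, 6U left
rack 5: place 13U, 7U left
rack 6: place 12U, 8U left
rack 7: place 12U, 8U left
rack 8: place 11U, 9U left
rack 9: place 11U, 9U left
rack 10: place 11U, 9U left
rack 11: place 11U, 9U left
rack 1: place 2U, 3U left
rack 1: place 2U, 1U left
rack 2: place 2U, 4U left
rack 1: place 1U, 0U left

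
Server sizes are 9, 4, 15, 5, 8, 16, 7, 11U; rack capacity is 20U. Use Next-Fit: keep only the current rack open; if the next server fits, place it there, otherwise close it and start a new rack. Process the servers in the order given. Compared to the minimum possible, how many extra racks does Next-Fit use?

1

Next-Fit: [9,4] [15,5] [8] [16] [7,11] → 5 racks.
Total size 75U; any packing needs at least ⌈75/20⌉ = 4 racks.
An optimal packing achieves that bound: [16,4] [15,5] [11,9] [8,7] → 4 racks.
Excess: 5 − 4 = 1.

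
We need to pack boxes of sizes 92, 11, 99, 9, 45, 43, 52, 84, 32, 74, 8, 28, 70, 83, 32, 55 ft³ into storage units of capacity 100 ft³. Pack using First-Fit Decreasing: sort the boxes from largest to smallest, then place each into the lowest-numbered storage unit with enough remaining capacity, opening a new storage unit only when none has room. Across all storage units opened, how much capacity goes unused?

Sorted descending: 99, 92, 84, 83, 74, 70, 55, 52, 45, 43, 32, 32, 28, 11, 9, 8.
storage unit 1: place 99 ft³, 1 ft³ left
storage unit 2: place 92 ft³, 8 ft³ left
storage unit 3: place 84 ft³, 16 ft³ left
storage unit 4: place 83 ft³, 17 ft³ left
storage unit 5: place 74 ft³, 26 ft³ left
storage unit 6: place 70 ft³, 30 ft³ left
storage unit 7: place 55 ft³, 45 ft³ left
storage unit 8: place 52 ft³, 48 ft³ left
storage unit 7: place 45 ft³, 0 ft³ left
storage unit 8: place 43 ft³, 5 ft³ left
storage unit 9: place 32 ft³, 68 ft³ left
storage unit 9: place 32 ft³, 36 ft³ left
storage unit 6: place 28 ft³, 2 ft³ left
storage unit 3: place 11 ft³, 5 ft³ left
storage unit 4: place 9 ft³, 8 ft³ left
storage unit 2: place 8 ft³, 0 ft³ left
9 storage units × 100 ft³ = 900 ft³; used 817 ft³; unused 83 ft³.

83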